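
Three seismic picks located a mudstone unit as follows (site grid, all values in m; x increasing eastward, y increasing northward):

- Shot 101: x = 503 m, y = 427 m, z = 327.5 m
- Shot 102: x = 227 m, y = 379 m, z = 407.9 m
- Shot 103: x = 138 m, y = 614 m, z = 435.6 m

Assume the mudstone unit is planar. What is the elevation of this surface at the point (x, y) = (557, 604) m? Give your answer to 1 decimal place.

313.0 m

Two edge vectors: Shot 101→Shot 102 = (-276, -48, 80.4), Shot 101→Shot 103 = (-365, 187, 108.1).
Normal n = (Shot 101→Shot 102) × (Shot 101→Shot 103) = (-20223.6, 489.6, -69132).
So ∂z/∂x = −n_x/n_z = −0.29254 and ∂z/∂y = −n_y/n_z = 0.00708.
Intercept c from Shot 101: 327.5 + 147.15 − 3.02 = 471.62.
At (557, 604): z = −162.9 + 4.3 + 471.62 = 313.0 m.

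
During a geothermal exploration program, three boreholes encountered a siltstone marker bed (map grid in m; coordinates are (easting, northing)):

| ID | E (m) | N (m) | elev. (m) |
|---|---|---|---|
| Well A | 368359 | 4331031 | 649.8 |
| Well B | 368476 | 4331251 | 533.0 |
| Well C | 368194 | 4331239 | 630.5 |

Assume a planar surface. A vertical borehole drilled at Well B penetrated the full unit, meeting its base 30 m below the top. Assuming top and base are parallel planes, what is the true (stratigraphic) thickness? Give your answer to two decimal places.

26.99 m

Two edge vectors: Well A→Well B = (117, 220, -116.8), Well A→Well C = (-165, 208, -19.3).
Normal n = (Well A→Well B) × (Well A→Well C) = (20048.4, 21530.1, 60636).
So ∂z/∂E = −n_x/n_z = −0.33064 and ∂z/∂N = −n_y/n_z = −0.35507.
|∇z| = √(a²+b²) = 0.48518, so dip δ = arctan(0.48518) = 25.88°.
True thickness = vertical thickness × cos δ = 30 × cos 25.88° = 26.99 m.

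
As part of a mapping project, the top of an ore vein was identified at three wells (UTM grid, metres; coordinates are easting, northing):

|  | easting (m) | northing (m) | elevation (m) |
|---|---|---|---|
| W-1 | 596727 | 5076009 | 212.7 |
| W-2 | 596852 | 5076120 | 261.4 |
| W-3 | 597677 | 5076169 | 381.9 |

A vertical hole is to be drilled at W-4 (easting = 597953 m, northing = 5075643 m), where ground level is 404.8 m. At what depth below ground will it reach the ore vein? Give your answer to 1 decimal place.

Let the plane be z = a·easting + b·northing + c.
W-2−W-1: 125a + 111b = 48.7;  W-3−W-1: 950a + 160b = 169.2.
Solving gives a = 0.128603862, b = 0.293914570.
Then c = 212.7 − a·596727 − b·5076009 = −1568441.70.
At (597953, 5075643): z_contact = 76899.07 + 1491805.43 − 1568441.70 = 262.80 m.
Depth below ground = 404.8 − 262.80 = 142.0 m.

142.0 m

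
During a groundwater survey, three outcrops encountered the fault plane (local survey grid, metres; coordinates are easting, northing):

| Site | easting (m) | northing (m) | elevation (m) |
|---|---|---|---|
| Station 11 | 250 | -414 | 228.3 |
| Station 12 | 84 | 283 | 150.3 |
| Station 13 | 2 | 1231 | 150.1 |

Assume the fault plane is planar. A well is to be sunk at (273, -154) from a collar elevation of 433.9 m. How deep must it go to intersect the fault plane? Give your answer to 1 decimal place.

172.2 m

Two edge vectors: Station 11→Station 12 = (-166, 697, -78), Station 11→Station 13 = (-248, 1645, -78.2).
Normal n = (Station 11→Station 12) × (Station 11→Station 13) = (73804.6, 6362.8, -100214).
So ∂z/∂easting = −n_x/n_z = 0.736470 and ∂z/∂northing = −n_y/n_z = 0.063492.
Intercept c from Station 11: 228.3 − 184.12 + 26.29 = 70.47.
At (273, -154): z_contact = 201.06 − 9.78 + 70.47 = 261.75 m.
Depth below ground = 433.9 − 261.75 = 172.2 m.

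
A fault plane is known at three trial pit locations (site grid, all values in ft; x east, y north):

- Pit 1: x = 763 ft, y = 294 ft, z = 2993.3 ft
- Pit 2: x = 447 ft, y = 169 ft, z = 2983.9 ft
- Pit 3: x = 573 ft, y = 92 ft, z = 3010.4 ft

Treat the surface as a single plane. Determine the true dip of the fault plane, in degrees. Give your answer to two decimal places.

11.62°

Let the plane be z = a·x + b·y + c.
Pit 2−Pit 1: −316a − 125b = −9.4;  Pit 3−Pit 1: −190a − 202b = 17.1.
Solving gives a = 0.10070, b = −0.17937.
Gradient magnitude |∇z| = √(a² + b²) = √(0.01014 + 0.03217) = 0.20571.
True dip = arctan(0.20571) = 11.62°, dipping toward NNW (azimuth ≈ 331°).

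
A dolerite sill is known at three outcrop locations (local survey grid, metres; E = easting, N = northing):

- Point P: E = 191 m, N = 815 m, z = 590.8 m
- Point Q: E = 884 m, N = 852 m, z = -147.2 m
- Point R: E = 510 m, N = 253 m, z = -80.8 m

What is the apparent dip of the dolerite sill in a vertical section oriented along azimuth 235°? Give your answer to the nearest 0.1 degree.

Let the plane be z = a·E + b·N + c.
Point Q−Point P: 693a + 37b = −738;  Point R−Point P: 319a − 562b = −671.6.
Solving gives a = −1.09554, b = 0.57317.
Unit vector along 235° is (sin 235°, cos 235°) = (-0.8192, -0.5736).
Slope in that direction = a·(-0.8192) + b·(-0.5736) = 0.56865.
Apparent dip = arctan|0.56865| = 29.6° (true dip is 51.0°, so apparent ≤ true as expected).

29.6°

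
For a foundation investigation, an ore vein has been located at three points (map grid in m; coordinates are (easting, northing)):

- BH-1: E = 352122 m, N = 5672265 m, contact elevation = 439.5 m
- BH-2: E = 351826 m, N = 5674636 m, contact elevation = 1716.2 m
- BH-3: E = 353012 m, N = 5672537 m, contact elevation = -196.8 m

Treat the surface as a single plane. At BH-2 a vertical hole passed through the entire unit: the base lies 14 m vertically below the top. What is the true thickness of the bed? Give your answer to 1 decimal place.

10.1 m

Two edge vectors: BH-1→BH-2 = (-296, 2371, 1276.7), BH-1→BH-3 = (890, 272, -636.3).
Normal n = (BH-1→BH-2) × (BH-1→BH-3) = (-1855929.7, 947918.2, -2190702).
So ∂z/∂E = −n_x/n_z = −0.84718 and ∂z/∂N = −n_y/n_z = 0.43270.
|∇z| = √(a²+b²) = 0.95129, so dip δ = arctan(0.95129) = 43.57°.
True thickness = vertical thickness × cos δ = 14 × cos 43.57° = 10.1 m.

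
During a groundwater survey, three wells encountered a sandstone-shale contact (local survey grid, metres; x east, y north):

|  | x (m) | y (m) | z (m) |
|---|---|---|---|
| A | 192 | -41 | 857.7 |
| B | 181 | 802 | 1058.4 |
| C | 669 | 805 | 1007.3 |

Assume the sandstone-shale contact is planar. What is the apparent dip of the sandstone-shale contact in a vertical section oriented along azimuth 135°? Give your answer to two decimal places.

Two edge vectors: A→B = (-11, 843, 200.7), A→C = (477, 846, 149.6).
Normal n = (A→B) × (A→C) = (-43679.4, 97379.5, -411417).
So ∂z/∂x = −n_x/n_z = −0.10617 and ∂z/∂y = −n_y/n_z = 0.23669.
Unit vector along 135° is (sin 135°, cos 135°) = (0.7071, -0.7071).
Slope in that direction = a·(0.7071) + b·(-0.7071) = −0.24244.
Apparent dip = arctan|0.24244| = 13.63° (true dip is 14.5°, so apparent ≤ true as expected).

13.63°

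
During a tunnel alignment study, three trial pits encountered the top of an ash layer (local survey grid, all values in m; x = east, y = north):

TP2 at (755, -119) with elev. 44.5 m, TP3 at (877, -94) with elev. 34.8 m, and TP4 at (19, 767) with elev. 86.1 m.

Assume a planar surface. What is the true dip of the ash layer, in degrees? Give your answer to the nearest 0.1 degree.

4.5°

Two edge vectors: TP2→TP3 = (122, 25, -9.7), TP2→TP4 = (-736, 886, 41.6).
Normal n = (TP2→TP3) × (TP2→TP4) = (9634.2, 2064, 126492).
So ∂z/∂x = −n_x/n_z = −0.07616 and ∂z/∂y = −n_y/n_z = −0.01632.
Gradient magnitude |∇z| = √(a² + b²) = √(0.00580 + 0.00027) = 0.07789.
True dip = arctan(0.07789) = 4.5°, dipping toward ENE (azimuth ≈ 078°).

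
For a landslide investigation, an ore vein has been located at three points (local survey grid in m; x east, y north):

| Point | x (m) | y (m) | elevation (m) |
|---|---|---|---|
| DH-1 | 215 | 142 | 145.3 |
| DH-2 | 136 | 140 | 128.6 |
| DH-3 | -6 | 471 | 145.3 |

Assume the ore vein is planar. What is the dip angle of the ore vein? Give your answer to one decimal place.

Let the plane be z = a·x + b·y + c.
DH-2−DH-1: −79a − 2b = −16.7;  DH-3−DH-1: −221a + 329b = 0.
Solving gives a = 0.20786, b = 0.13962.
Gradient magnitude |∇z| = √(a² + b²) = √(0.04320 + 0.01950) = 0.25040.
True dip = arctan(0.25040) = 14.1°, dipping toward SW (azimuth ≈ 236°).

14.1°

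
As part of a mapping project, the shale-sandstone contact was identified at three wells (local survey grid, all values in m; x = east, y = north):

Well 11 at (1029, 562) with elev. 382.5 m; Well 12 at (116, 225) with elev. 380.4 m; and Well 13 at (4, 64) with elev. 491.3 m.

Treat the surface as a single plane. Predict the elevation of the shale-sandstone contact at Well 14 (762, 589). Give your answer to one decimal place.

265.3 m

Two edge vectors: Well 11→Well 12 = (-913, -337, -2.1), Well 11→Well 13 = (-1025, -498, 108.8).
Normal n = (Well 11→Well 12) × (Well 11→Well 13) = (-37711.4, 101486.9, 109249).
So ∂z/∂x = −n_x/n_z = 0.345188 and ∂z/∂y = −n_y/n_z = −0.928950.
Intercept c from Well 11: 382.5 − 355.20 + 522.07 = 549.37.
At (762, 589): z = 263.0 − 547.2 + 549.37 = 265.3 m.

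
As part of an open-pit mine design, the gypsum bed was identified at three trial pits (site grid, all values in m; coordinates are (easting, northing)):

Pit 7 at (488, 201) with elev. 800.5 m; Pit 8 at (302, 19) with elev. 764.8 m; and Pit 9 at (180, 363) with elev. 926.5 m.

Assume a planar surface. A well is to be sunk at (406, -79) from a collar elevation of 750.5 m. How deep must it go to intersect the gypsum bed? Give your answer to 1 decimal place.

45.5 m

Let the plane be z = a·E + b·N + c.
Pit 8−Pit 7: −186a − 182b = −35.7;  Pit 9−Pit 7: −308a + 162b = 126.
Solving gives a = −0.19897, b = 0.39949.
Then c = 800.5 − a·488 − b·201 = 817.30.
At (406, -79): z_contact = −80.78 − 31.56 + 817.30 = 704.96 m.
Depth below ground = 750.5 − 704.96 = 45.5 m.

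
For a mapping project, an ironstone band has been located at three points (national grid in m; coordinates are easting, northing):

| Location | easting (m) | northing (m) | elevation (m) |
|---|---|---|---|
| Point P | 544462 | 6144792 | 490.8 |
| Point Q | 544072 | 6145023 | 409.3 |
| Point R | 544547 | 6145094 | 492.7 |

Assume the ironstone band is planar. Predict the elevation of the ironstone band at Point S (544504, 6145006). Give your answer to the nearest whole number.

Two edge vectors: Point P→Point Q = (-390, 231, -81.5), Point P→Point R = (85, 302, 1.9).
Normal n = (Point P→Point Q) × (Point P→Point R) = (25051.9, -6186.5, -137415).
So ∂z/∂easting = −n_x/n_z = 0.18230834 and ∂z/∂northing = −n_y/n_z = −0.04502056.
Intercept c from Point P: 490.8 − 99259.96 + 276641.97 = 177872.80.
At (544504, 6145006): z = 99267.6 − 276651.6 + 177872.80 = 488.8 m.

489 m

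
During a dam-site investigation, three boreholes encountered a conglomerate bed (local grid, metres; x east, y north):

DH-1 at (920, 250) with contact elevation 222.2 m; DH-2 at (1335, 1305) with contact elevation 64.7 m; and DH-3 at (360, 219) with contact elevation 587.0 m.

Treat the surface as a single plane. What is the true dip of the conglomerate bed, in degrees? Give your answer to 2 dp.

Two edge vectors: DH-1→DH-2 = (415, 1055, -157.5), DH-1→DH-3 = (-560, -31, 364.8).
Normal n = (DH-1→DH-2) × (DH-1→DH-3) = (379981.5, -63192, 577935).
So ∂z/∂x = −n_x/n_z = −0.65748 and ∂z/∂y = −n_y/n_z = 0.10934.
Gradient magnitude |∇z| = √(a² + b²) = √(0.43228 + 0.01196) = 0.66651.
True dip = arctan(0.66651) = 33.68°, dipping toward E (azimuth ≈ 099°).

33.68°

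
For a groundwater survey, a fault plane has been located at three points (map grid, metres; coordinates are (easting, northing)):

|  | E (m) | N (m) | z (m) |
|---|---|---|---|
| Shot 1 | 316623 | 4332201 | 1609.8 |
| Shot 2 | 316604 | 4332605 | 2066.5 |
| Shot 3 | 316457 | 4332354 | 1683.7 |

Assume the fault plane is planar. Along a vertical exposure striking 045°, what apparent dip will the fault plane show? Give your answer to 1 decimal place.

51.6°

Two edge vectors: Shot 1→Shot 2 = (-19, 404, 456.7), Shot 1→Shot 3 = (-166, 153, 73.9).
Normal n = (Shot 1→Shot 2) × (Shot 1→Shot 3) = (-40019.5, -74408.1, 64157).
So ∂z/∂E = −n_x/n_z = 0.62377 and ∂z/∂N = −n_y/n_z = 1.15978.
Unit vector along 045° is (sin 45°, cos 45°) = (0.7071, 0.7071).
Slope in that direction = a·(0.7071) + b·(0.7071) = 1.26116.
Apparent dip = arctan|1.26116| = 51.6° (true dip is 52.8°, so apparent ≤ true as expected).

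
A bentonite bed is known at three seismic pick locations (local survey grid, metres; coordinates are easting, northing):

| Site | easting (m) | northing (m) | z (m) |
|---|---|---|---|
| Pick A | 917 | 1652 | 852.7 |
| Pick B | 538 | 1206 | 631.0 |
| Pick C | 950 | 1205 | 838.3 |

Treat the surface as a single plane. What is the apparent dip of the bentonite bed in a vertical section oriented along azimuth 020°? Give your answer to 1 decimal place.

13.4°

Two edge vectors: Pick A→Pick B = (-379, -446, -221.7), Pick A→Pick C = (33, -447, -14.4).
Normal n = (Pick A→Pick B) × (Pick A→Pick C) = (-92677.5, -12773.7, 184131).
So ∂z/∂easting = −n_x/n_z = 0.50332 and ∂z/∂northing = −n_y/n_z = 0.06937.
Unit vector along 020° is (sin 20°, cos 20°) = (0.3420, 0.9397).
Slope in that direction = a·(0.3420) + b·(0.9397) = 0.23734.
Apparent dip = arctan|0.23734| = 13.4° (true dip is 26.9°, so apparent ≤ true as expected).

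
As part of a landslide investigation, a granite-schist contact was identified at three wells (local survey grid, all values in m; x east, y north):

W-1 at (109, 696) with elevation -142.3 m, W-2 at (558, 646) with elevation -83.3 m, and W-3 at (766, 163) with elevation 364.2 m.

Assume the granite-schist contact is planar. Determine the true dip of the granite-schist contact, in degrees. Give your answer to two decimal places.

42.43°

Two edge vectors: W-1→W-2 = (449, -50, 59), W-1→W-3 = (657, -533, 506.5).
Normal n = (W-1→W-2) × (W-1→W-3) = (6122, -188655.5, -206467).
So ∂z/∂x = −n_x/n_z = 0.02965 and ∂z/∂y = −n_y/n_z = −0.91373.
Gradient magnitude |∇z| = √(a² + b²) = √(0.00088 + 0.83491) = 0.91421.
True dip = arctan(0.91421) = 42.43°, dipping toward N (azimuth ≈ 358°).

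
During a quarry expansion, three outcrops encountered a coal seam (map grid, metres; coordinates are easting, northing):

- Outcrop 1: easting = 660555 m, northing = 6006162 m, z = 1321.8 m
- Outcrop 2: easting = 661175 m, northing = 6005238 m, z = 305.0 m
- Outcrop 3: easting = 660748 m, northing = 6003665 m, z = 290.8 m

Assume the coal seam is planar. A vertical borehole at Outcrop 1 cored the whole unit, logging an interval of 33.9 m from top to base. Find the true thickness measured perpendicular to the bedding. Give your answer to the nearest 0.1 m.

Let the plane be z = a·easting + b·northing + c.
Outcrop 2−Outcrop 1: 620a − 924b = −1016.8;  Outcrop 3−Outcrop 1: 193a − 2497b = −1031.
Solving gives a = −1.15805, b = 0.32339.
|∇z| = √(a²+b²) = 1.20236, so dip δ = arctan(1.20236) = 50.25°.
True thickness = vertical thickness × cos δ = 33.9 × cos 50.25° = 21.7 m.

21.7 m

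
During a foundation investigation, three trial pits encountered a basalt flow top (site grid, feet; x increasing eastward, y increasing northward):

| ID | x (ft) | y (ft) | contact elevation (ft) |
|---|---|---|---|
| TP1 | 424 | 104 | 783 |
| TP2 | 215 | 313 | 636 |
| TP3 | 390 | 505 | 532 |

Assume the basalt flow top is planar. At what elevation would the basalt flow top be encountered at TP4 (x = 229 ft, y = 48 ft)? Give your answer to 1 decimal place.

Let the plane be z = a·x + b·y + c.
TP2−TP1: −209a + 209b = −147;  TP3−TP1: −34a + 401b = −251.
Solving gives a = 0.08459, b = −0.61876.
Then c = 783 − a·424 − b·104 = 811.49.
At (229, 48): z = 19.4 − 29.7 + 811.49 = 801.2 ft.

801.2 ft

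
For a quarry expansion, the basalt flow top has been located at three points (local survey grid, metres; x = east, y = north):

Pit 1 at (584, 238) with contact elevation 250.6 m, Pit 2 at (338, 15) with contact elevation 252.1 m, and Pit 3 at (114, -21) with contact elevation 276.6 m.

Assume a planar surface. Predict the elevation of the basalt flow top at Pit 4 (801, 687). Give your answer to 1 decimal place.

284.2 m

Two edge vectors: Pit 1→Pit 2 = (-246, -223, 1.5), Pit 1→Pit 3 = (-470, -259, 26).
Normal n = (Pit 1→Pit 2) × (Pit 1→Pit 3) = (-5409.5, 5691, -41096).
So ∂z/∂x = −n_x/n_z = −0.13163 and ∂z/∂y = −n_y/n_z = 0.13848.
Intercept c from Pit 1: 250.6 + 76.87 − 32.96 = 294.51.
At (801, 687): z = −105.4 + 95.1 + 294.51 = 284.2 m.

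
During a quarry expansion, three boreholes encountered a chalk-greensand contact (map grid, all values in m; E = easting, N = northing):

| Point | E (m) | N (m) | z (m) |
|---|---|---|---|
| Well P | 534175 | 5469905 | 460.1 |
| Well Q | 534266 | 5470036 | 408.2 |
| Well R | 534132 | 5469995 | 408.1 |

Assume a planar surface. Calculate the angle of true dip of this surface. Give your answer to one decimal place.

Two edge vectors: Well P→Well Q = (91, 131, -51.9), Well P→Well R = (-43, 90, -52).
Normal n = (Well P→Well Q) × (Well P→Well R) = (-2141, 6963.7, 13823).
So ∂z/∂E = −n_x/n_z = 0.15489 and ∂z/∂N = −n_y/n_z = −0.50378.
Gradient magnitude |∇z| = √(a² + b²) = √(0.02399 + 0.25379) = 0.52705.
True dip = arctan(0.52705) = 27.8°, dipping toward NNW (azimuth ≈ 343°).

27.8°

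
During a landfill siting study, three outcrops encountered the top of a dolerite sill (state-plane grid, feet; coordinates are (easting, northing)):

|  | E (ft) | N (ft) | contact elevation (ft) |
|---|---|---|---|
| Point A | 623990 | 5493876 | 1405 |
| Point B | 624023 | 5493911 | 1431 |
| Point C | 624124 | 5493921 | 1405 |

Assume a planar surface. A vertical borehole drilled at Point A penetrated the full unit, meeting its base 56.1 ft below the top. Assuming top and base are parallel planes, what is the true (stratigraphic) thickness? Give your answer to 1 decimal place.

36.9 ft

Let the plane be z = a·E + b·N + c.
Point B−Point A: 33a + 35b = 26;  Point C−Point A: 134a + 45b = 0.
Solving gives a = −0.36505, b = 1.08705.
|∇z| = √(a²+b²) = 1.14671, so dip δ = arctan(1.14671) = 48.91°.
True thickness = vertical thickness × cos δ = 56.1 × cos 48.91° = 36.9 ft.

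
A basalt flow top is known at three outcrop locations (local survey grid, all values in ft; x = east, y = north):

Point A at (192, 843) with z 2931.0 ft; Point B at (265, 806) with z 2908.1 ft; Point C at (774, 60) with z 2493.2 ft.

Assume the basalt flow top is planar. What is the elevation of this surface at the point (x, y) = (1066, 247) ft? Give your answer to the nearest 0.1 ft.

2576.8 ft

Let the plane be z = a·x + b·y + c.
Point B−Point A: 73a − 37b = −22.9;  Point C−Point A: 582a − 783b = −437.8.
Solving gives a = −0.048620, b = 0.522992.
Then c = 2931 − a·192 − b·843 = 2499.45.
At (1066, 247): z = −51.8 + 129.2 + 2499.45 = 2576.8 ft.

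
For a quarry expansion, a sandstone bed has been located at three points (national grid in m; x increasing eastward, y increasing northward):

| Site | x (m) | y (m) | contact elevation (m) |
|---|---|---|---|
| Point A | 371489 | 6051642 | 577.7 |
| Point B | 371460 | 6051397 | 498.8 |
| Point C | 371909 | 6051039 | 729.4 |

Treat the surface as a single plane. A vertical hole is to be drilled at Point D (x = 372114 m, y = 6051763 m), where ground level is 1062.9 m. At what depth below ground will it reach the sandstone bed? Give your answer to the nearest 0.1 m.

16.4 m

Two edge vectors: Point A→Point B = (-29, -245, -78.9), Point A→Point C = (420, -603, 151.7).
Normal n = (Point A→Point B) × (Point A→Point C) = (-84743.2, -28738.7, 120387).
So ∂z/∂x = −n_x/n_z = 0.703923181 and ∂z/∂y = −n_y/n_z = 0.238719297.
Intercept c from Point A: 577.7 − 261499.72 − 1444643.72 = −1705565.74.
At (372114, 6051763): z_contact = 261939.67 + 1444672.61 − 1705565.74 = 1046.54 m.
Depth below ground = 1062.9 − 1046.54 = 16.4 m.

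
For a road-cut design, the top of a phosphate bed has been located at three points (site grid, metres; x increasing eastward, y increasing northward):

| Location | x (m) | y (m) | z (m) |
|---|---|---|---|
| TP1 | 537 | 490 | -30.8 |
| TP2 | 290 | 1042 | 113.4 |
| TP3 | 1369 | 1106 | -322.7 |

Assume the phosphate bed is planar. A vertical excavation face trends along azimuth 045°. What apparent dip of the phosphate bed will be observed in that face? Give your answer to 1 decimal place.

13.2°

Let the plane be z = a·x + b·y + c.
TP2−TP1: −247a + 552b = 144.2;  TP3−TP1: 832a + 616b = −291.9.
Solving gives a = −0.40881, b = 0.07830.
Unit vector along 045° is (sin 45°, cos 45°) = (0.7071, 0.7071).
Slope in that direction = a·(0.7071) + b·(0.7071) = −0.23371.
Apparent dip = arctan|0.23371| = 13.2° (true dip is 22.6°, so apparent ≤ true as expected).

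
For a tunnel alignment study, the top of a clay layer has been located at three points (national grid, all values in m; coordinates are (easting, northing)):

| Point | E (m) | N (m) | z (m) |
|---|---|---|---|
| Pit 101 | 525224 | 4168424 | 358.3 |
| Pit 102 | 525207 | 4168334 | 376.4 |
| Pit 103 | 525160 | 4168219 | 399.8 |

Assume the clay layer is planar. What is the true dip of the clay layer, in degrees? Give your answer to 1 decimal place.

11.3°

Two edge vectors: Pit 101→Pit 102 = (-17, -90, 18.1), Pit 101→Pit 103 = (-64, -205, 41.5).
Normal n = (Pit 101→Pit 102) × (Pit 101→Pit 103) = (-24.5, -452.9, -2275).
So ∂z/∂E = −n_x/n_z = −0.01077 and ∂z/∂N = −n_y/n_z = −0.19908.
Gradient magnitude |∇z| = √(a² + b²) = √(0.00012 + 0.03963) = 0.19937.
True dip = arctan(0.19937) = 11.3°, dipping toward N (azimuth ≈ 003°).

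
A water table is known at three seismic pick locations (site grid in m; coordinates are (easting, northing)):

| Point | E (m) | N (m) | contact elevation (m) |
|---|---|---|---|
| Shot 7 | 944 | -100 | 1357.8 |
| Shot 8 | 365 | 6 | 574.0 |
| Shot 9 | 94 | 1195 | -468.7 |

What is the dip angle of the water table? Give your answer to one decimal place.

54.1°

Two edge vectors: Shot 7→Shot 8 = (-579, 106, -783.8), Shot 7→Shot 9 = (-850, 1295, -1826.5).
Normal n = (Shot 7→Shot 8) × (Shot 7→Shot 9) = (821412, -391313.5, -659705).
So ∂z/∂E = −n_x/n_z = 1.24512 and ∂z/∂N = −n_y/n_z = −0.59316.
Gradient magnitude |∇z| = √(a² + b²) = √(1.55032 + 0.35184) = 1.37919.
True dip = arctan(1.37919) = 54.1°, dipping toward WNW (azimuth ≈ 295°).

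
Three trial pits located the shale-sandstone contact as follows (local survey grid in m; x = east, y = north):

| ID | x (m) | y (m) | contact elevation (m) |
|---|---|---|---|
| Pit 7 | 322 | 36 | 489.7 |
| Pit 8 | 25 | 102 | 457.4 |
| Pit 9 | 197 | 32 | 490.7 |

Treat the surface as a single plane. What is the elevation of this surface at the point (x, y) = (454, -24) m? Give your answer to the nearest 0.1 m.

Let the plane be z = a·x + b·y + c.
Pit 8−Pit 7: −297a + 66b = −32.3;  Pit 9−Pit 7: −125a − 4b = 1.
Solving gives a = 0.00670, b = −0.45926.
Then c = 489.7 − a·322 − b·36 = 504.08.
At (454, -24): z = 3.0 + 11.0 + 504.08 = 518.1 m.

518.1 m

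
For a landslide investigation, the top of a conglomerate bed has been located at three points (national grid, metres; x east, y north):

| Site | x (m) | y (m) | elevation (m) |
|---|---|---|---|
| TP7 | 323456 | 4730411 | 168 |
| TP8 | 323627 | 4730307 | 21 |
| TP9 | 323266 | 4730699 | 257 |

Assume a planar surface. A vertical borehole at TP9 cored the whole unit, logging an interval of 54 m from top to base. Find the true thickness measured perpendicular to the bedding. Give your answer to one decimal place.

34.5 m

Two edge vectors: TP7→TP8 = (171, -104, -147), TP7→TP9 = (-190, 288, 89).
Normal n = (TP7→TP8) × (TP7→TP9) = (33080, 12711, 29488).
So ∂z/∂x = −n_x/n_z = −1.12181 and ∂z/∂y = −n_y/n_z = −0.43106.
|∇z| = √(a²+b²) = 1.20178, so dip δ = arctan(1.20178) = 50.24°.
True thickness = vertical thickness × cos δ = 54 × cos 50.24° = 34.5 m.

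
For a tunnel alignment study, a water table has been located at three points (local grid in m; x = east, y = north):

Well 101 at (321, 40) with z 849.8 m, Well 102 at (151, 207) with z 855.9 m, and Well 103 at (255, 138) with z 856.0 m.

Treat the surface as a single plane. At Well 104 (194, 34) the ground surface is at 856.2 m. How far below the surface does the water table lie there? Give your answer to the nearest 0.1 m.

Let the plane be z = a·x + b·y + c.
Well 102−Well 101: −170a + 167b = 6.1;  Well 103−Well 101: −66a + 98b = 6.2.
Solving gives a = 0.07762, b = 0.11554.
Then c = 849.8 − a·321 − b·40 = 820.26.
At (194, 34): z_contact = 15.06 + 3.93 + 820.26 = 839.25 m.
Depth below ground = 856.2 − 839.25 = 17.0 m.

17.0 m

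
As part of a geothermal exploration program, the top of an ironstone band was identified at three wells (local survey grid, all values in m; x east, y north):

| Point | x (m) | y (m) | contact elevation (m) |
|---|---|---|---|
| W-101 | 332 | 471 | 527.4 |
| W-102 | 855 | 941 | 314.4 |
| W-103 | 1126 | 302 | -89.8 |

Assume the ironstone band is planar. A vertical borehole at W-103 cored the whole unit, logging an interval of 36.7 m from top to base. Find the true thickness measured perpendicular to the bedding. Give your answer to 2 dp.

28.92 m

Two edge vectors: W-101→W-102 = (523, 470, -213), W-101→W-103 = (794, -169, -617.2).
Normal n = (W-101→W-102) × (W-101→W-103) = (-326081, 153673.6, -461567).
So ∂z/∂x = −n_x/n_z = −0.70647 and ∂z/∂y = −n_y/n_z = 0.33294.
|∇z| = √(a²+b²) = 0.78099, so dip δ = arctan(0.78099) = 37.99°.
True thickness = vertical thickness × cos δ = 36.7 × cos 37.99° = 28.92 m.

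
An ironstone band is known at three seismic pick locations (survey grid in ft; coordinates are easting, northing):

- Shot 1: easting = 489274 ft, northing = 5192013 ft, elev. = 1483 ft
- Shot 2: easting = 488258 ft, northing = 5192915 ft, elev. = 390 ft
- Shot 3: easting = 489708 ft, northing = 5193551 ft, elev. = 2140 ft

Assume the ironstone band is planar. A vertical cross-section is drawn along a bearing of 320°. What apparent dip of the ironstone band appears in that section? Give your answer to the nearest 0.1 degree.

Two edge vectors: Shot 1→Shot 2 = (-1016, 902, -1093), Shot 1→Shot 3 = (434, 1538, 657).
Normal n = (Shot 1→Shot 2) × (Shot 1→Shot 3) = (2273648, 193150, -1954076).
So ∂z/∂easting = −n_x/n_z = 1.16354 and ∂z/∂northing = −n_y/n_z = 0.09884.
Unit vector along 320° is (sin 320°, cos 320°) = (-0.6428, 0.7660).
Slope in that direction = a·(-0.6428) + b·(0.7660) = −0.67219.
Apparent dip = arctan|0.67219| = 33.9° (true dip is 49.4°, so apparent ≤ true as expected).

33.9°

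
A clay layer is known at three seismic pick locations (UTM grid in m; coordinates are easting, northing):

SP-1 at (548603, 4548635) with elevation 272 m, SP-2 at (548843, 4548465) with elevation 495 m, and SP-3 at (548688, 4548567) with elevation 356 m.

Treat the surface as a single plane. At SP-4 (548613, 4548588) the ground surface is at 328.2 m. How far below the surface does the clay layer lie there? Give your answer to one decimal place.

21.2 m

Let the plane be z = a·easting + b·northing + c.
SP-2−SP-1: 240a − 170b = 223;  SP-3−SP-1: 85a − 68b = 84.
Solving gives a = 0.472727273, b = −0.644385027.
Then c = 272 − a·548603 − b·4548635 = 2672004.69.
At (548613, 4548588): z_contact = 259344.33 − 2931042.00 + 2672004.69 = 307.01 m.
Depth below ground = 328.2 − 307.01 = 21.2 m.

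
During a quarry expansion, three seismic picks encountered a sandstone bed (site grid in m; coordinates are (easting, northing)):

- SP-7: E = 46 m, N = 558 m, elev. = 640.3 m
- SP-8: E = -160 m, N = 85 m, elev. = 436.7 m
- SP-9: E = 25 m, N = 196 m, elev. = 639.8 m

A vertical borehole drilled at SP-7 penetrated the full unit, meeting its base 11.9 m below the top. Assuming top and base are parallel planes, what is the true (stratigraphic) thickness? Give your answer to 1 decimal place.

7.9 m

Two edge vectors: SP-7→SP-8 = (-206, -473, -203.6), SP-7→SP-9 = (-21, -362, -0.5).
Normal n = (SP-7→SP-8) × (SP-7→SP-9) = (-73466.7, 4172.6, 64639).
So ∂z/∂E = −n_x/n_z = 1.13657 and ∂z/∂N = −n_y/n_z = −0.06455.
|∇z| = √(a²+b²) = 1.13840, so dip δ = arctan(1.13840) = 48.70°.
True thickness = vertical thickness × cos δ = 11.9 × cos 48.70° = 7.9 m.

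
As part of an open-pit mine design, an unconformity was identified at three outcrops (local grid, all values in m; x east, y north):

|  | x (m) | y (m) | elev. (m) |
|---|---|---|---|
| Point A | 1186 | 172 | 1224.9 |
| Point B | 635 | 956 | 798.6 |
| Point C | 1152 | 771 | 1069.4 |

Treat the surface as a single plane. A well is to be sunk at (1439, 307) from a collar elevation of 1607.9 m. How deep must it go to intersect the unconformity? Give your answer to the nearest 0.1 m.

303.4 m

Two edge vectors: Point A→Point B = (-551, 784, -426.3), Point A→Point C = (-34, 599, -155.5).
Normal n = (Point A→Point B) × (Point A→Point C) = (133441.7, -71186.3, -303393).
So ∂z/∂x = −n_x/n_z = 0.439831 and ∂z/∂y = −n_y/n_z = −0.234634.
Intercept c from Point A: 1224.9 − 521.64 + 40.36 = 743.62.
At (1439, 307): z_contact = 632.92 − 72.03 + 743.62 = 1304.50 m.
Depth below ground = 1607.9 − 1304.50 = 303.4 m.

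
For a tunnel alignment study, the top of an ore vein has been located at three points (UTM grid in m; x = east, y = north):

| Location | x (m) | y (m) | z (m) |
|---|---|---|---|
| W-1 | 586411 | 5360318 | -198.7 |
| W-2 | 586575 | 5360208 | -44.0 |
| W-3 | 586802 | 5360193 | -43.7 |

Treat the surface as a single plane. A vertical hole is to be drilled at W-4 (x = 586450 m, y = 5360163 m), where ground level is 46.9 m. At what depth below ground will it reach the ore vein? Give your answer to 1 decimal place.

Two edge vectors: W-1→W-2 = (164, -110, 154.7), W-1→W-3 = (391, -125, 155).
Normal n = (W-1→W-2) × (W-1→W-3) = (2287.5, 35067.7, 22510).
So ∂z/∂x = −n_x/n_z = −0.101621502 and ∂z/∂y = −n_y/n_z = −1.557872057.
Intercept c from W-1: -198.7 + 59591.97 + 8350689.63 = 8410082.89.
At (586450, 5360163): z_contact = −59595.93 − 8350448.16 + 8410082.89 = 38.81 m.
Depth below ground = 46.9 − 38.81 = 8.1 m.

8.1 m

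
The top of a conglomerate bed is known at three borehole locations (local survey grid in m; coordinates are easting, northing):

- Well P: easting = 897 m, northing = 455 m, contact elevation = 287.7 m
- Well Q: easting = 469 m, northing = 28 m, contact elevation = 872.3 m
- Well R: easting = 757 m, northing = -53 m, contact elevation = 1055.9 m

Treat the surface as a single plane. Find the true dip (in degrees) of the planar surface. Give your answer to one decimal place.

Let the plane be z = a·easting + b·northing + c.
Well Q−Well P: −428a − 427b = 584.6;  Well R−Well P: −140a − 508b = 768.2.
Solving gives a = 0.19693, b = −1.56648.
Gradient magnitude |∇z| = √(a² + b²) = √(0.03878 + 2.45385) = 1.57881.
True dip = arctan(1.57881) = 57.7°, dipping toward N (azimuth ≈ 353°).

57.7°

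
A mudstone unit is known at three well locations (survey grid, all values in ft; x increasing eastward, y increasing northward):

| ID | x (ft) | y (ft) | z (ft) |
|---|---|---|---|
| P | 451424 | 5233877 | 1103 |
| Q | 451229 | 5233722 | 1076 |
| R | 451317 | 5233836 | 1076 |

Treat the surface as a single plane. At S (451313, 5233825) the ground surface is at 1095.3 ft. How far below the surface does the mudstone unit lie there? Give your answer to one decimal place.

17.7 ft

Let the plane be z = a·x + b·y + c.
Q−P: −195a − 155b = −27;  R−P: −107a − 41b = −27.
Solving gives a = 0.358323632, b = −0.276600698.
Then c = 1103 − a·451424 − b·5233877 = 1287041.15.
At (451313, 5233825): z_contact = 161716.11 − 1447679.65 + 1287041.15 = 1077.61 ft.
Depth below ground = 1095.3 − 1077.61 = 17.7 ft.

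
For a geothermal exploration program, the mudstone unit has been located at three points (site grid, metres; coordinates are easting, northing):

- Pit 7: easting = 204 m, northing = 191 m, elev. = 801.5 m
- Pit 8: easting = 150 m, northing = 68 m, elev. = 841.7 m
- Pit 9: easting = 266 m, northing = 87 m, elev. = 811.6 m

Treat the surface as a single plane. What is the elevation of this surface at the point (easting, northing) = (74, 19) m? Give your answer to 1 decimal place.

869.8 m

Two edge vectors: Pit 7→Pit 8 = (-54, -123, 40.2), Pit 7→Pit 9 = (62, -104, 10.1).
Normal n = (Pit 7→Pit 8) × (Pit 7→Pit 9) = (2938.5, 3037.8, 13242).
So ∂z/∂easting = −n_x/n_z = −0.22191 and ∂z/∂northing = −n_y/n_z = −0.22941.
Intercept c from Pit 7: 801.5 + 45.27 + 43.82 = 890.59.
At (74, 19): z = −16.4 − 4.4 + 890.59 = 869.8 m.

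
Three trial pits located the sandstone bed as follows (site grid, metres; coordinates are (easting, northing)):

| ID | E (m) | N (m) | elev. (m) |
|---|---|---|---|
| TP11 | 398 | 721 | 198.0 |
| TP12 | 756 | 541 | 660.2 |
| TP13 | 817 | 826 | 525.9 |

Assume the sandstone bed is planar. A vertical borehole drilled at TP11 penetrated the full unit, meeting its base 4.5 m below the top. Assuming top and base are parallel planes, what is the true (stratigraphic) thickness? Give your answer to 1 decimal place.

Two edge vectors: TP11→TP12 = (358, -180, 462.2), TP11→TP13 = (419, 105, 327.9).
Normal n = (TP11→TP12) × (TP11→TP13) = (-107553, 76273.6, 113010).
So ∂z/∂E = −n_x/n_z = 0.95171 and ∂z/∂N = −n_y/n_z = −0.67493.
|∇z| = √(a²+b²) = 1.16674, so dip δ = arctan(1.16674) = 49.40°.
True thickness = vertical thickness × cos δ = 4.5 × cos 49.40° = 2.9 m.

2.9 m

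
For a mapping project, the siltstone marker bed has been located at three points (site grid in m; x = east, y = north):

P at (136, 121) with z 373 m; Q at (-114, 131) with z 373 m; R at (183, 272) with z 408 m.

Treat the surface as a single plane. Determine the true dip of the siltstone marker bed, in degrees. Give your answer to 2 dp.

Two edge vectors: P→Q = (-250, 10, 0), P→R = (47, 151, 35).
Normal n = (P→Q) × (P→R) = (350, 8750, -38220).
So ∂z/∂x = −n_x/n_z = 0.00916 and ∂z/∂y = −n_y/n_z = 0.22894.
Gradient magnitude |∇z| = √(a² + b²) = √(0.00008 + 0.05241) = 0.22912.
True dip = arctan(0.22912) = 12.90°, dipping toward S (azimuth ≈ 182°).

12.90°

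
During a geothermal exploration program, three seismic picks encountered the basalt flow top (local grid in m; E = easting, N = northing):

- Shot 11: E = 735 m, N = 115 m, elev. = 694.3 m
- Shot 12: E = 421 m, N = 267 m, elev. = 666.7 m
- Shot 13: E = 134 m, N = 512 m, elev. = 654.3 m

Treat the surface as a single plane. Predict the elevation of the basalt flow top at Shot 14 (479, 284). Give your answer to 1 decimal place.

677.2 m

Two edge vectors: Shot 11→Shot 12 = (-314, 152, -27.6), Shot 11→Shot 13 = (-601, 397, -40).
Normal n = (Shot 11→Shot 12) × (Shot 11→Shot 13) = (4877.2, 4027.6, -33306).
So ∂z/∂E = −n_x/n_z = 0.14644 and ∂z/∂N = −n_y/n_z = 0.12093.
Intercept c from Shot 11: 694.3 − 107.63 − 13.91 = 572.76.
At (479, 284): z = 70.1 + 34.3 + 572.76 = 677.2 m.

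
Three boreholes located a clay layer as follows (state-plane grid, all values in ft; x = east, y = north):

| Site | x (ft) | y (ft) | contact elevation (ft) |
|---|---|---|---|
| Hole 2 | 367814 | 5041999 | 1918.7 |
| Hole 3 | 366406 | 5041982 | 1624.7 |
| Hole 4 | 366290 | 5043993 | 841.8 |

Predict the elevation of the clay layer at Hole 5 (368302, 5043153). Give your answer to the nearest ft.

Let the plane be z = a·x + b·y + c.
Hole 3−Hole 2: −1408a − 17b = −294;  Hole 4−Hole 2: −1524a + 1994b = −1076.9.
Solving gives a = 0.21335869, b = −0.37700169.
Then c = 1918.7 − a·367814 − b·5041999 = 1824284.52.
At (368302, 5043153): z = 78580.4 − 1901277.2 + 1824284.52 = 1587.8 ft.

1588 ft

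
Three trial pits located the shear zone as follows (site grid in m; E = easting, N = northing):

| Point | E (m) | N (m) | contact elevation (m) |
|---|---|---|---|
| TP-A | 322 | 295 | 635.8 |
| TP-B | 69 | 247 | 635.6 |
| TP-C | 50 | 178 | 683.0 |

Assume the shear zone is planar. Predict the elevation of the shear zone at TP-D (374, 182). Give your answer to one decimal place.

Two edge vectors: TP-A→TP-B = (-253, -48, -0.2), TP-A→TP-C = (-272, -117, 47.2).
Normal n = (TP-A→TP-B) × (TP-A→TP-C) = (-2289, 11996, 16545).
So ∂z/∂E = −n_x/n_z = 0.13835 and ∂z/∂N = −n_y/n_z = −0.72505.
Intercept c from TP-A: 635.8 − 44.55 + 213.89 = 805.14.
At (374, 182): z = 51.7 − 132.0 + 805.14 = 724.9 m.

724.9 m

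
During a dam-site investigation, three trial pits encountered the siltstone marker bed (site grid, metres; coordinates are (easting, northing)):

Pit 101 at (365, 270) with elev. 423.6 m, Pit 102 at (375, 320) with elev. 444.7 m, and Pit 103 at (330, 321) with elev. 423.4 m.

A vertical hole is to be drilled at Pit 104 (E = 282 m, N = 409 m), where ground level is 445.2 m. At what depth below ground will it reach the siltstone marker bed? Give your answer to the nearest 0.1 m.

Let the plane be z = a·E + b·N + c.
Pit 102−Pit 101: 10a + 50b = 21.1;  Pit 103−Pit 101: −35a + 51b = −0.2.
Solving gives a = 0.48058, b = 0.32588.
Then c = 423.6 − a·365 − b·270 = 160.20.
At (282, 409): z_contact = 135.52 + 133.29 + 160.20 = 429.01 m.
Depth below ground = 445.2 − 429.01 = 16.2 m.

16.2 m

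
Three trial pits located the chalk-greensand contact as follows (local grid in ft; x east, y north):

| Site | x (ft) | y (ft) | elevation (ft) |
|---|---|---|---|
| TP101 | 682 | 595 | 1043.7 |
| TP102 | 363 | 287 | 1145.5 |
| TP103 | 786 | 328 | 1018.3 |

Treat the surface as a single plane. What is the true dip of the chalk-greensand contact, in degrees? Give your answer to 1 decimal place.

16.7°

Let the plane be z = a·x + b·y + c.
TP102−TP101: −319a − 308b = 101.8;  TP103−TP101: 104a − 267b = −25.4.
Solving gives a = −0.29865, b = −0.02120.
Gradient magnitude |∇z| = √(a² + b²) = √(0.08919 + 0.00045) = 0.29941.
True dip = arctan(0.29941) = 16.7°, dipping toward E (azimuth ≈ 086°).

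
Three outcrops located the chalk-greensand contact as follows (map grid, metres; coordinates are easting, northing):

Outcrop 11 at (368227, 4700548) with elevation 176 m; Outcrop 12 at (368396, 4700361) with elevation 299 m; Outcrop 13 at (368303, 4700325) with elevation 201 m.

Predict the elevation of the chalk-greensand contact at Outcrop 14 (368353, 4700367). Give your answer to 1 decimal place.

Let the plane be z = a·easting + b·northing + c.
Outcrop 12−Outcrop 11: 169a − 187b = 123;  Outcrop 13−Outcrop 11: 76a − 223b = 25.
Solving gives a = 0.969286475, b = 0.218232162.
Then c = 176 − a·368227 − b·4700548 = −1382552.20.
At (368353, 4700367): z = 357039.6 + 1025771.3 − 1382552.20 = 258.6 m.

258.6 m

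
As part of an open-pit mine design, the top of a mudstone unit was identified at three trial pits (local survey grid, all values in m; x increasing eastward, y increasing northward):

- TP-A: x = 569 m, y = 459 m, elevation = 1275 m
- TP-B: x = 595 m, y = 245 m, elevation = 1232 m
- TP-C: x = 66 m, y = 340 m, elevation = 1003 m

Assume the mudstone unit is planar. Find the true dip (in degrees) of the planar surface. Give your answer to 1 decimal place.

Let the plane be z = a·x + b·y + c.
TP-B−TP-A: 26a − 214b = −43;  TP-C−TP-A: −503a − 119b = −272.
Solving gives a = 0.47944, b = 0.25918.
Gradient magnitude |∇z| = √(a² + b²) = √(0.22986 + 0.06718) = 0.54501.
True dip = arctan(0.54501) = 28.6°, dipping toward WSW (azimuth ≈ 242°).

28.6°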